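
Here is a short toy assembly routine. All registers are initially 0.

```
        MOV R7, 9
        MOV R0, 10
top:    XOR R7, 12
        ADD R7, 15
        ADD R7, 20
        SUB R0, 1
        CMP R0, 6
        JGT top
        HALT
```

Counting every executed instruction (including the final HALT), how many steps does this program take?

R7=9
R0=10
R7=9^12=5
R7=5+15=20
R7=20+20=40
R0=10-1=9
CMP R0, 6  (cmp 9,6)
JGT top: taken
R7=40^12=36
R7=36+15=51
R7=51+20=71
R0=9-1=8
CMP R0, 6  (cmp 8,6)
JGT top: taken
R7=71^12=75
R7=75+15=90
R7=90+20=110
R0=8-1=7
CMP R0, 6  (cmp 7,6)
JGT top: taken
R7=110^12=98
R7=98+15=113
R7=113+20=133
R0=7-1=6
CMP R0, 6  (cmp 6,6)
JGT top: not taken
halt.
Total executed instructions: 27.

27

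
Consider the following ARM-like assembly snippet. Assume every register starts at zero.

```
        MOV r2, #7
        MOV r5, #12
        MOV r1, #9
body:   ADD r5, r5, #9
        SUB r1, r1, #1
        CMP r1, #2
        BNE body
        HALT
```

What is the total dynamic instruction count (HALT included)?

32

after MOV r2, #7: r2=7
after MOV r5, #12: r5=12
after MOV r1, #9: r1=9
after ADD r5, r5, #9: r5=12+9=21
after SUB r1, r1, #1: r1=9-1=8
CMP r1, #2  (cmp 8,2)
BNE body: taken
after ADD r5, r5, #9: r5=21+9=30
after SUB r1, r1, #1: r1=8-1=7
CMP r1, #2  (cmp 7,2)
BNE body: taken
after ADD r5, r5, #9: r5=30+9=39
after SUB r1, r1, #1: r1=7-1=6
CMP r1, #2  (cmp 6,2)
BNE body: taken
after ADD r5, r5, #9: r5=39+9=48
after SUB r1, r1, #1: r1=6-1=5
CMP r1, #2  (cmp 5,2)
BNE body: taken
after ADD r5, r5, #9: r5=48+9=57
after SUB r1, r1, #1: r1=5-1=4
CMP r1, #2  (cmp 4,2)
BNE body: taken
after ADD r5, r5, #9: r5=57+9=66
after SUB r1, r1, #1: r1=4-1=3
CMP r1, #2  (cmp 3,2)
BNE body: taken
after ADD r5, r5, #9: r5=66+9=75
after SUB r1, r1, #1: r1=3-1=2
CMP r1, #2  (cmp 2,2)
BNE body: not taken
halt.
Total executed instructions: 32.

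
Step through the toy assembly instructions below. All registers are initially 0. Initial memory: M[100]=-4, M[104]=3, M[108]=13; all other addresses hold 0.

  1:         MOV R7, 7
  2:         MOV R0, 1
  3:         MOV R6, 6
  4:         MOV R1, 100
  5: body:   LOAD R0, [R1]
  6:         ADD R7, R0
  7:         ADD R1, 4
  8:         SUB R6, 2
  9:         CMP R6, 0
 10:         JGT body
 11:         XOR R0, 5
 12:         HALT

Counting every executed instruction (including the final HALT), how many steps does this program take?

R7=7
R0=1
R6=6
R1=100
R0=M[100]=-4
R7=7+(-4)=3
R1=100+4=104
R6=6-2=4
CMP R6, 0  (cmp 4,0)
JGT body: taken
R0=M[104]=3
R7=3+3=6
R1=104+4=108
R6=4-2=2
CMP R6, 0  (cmp 2,0)
JGT body: taken
R0=M[108]=13
R7=6+13=19
R1=108+4=112
R6=2-2=0
CMP R6, 0  (cmp 0,0)
JGT body: not taken
R0=13^5=8
halt.
Total executed instructions: 24.

24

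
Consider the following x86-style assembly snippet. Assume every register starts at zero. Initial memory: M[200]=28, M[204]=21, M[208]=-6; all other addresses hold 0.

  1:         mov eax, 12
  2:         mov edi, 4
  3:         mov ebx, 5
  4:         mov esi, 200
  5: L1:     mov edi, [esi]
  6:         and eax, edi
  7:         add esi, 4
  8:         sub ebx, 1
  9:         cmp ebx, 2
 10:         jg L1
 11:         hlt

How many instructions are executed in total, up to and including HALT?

23

eax=12
edi=4
ebx=5
esi=200
edi=M[200]=28
eax=12&28=12
esi=200+4=204
ebx=5-1=4
cmp ebx, 2  (cmp 4,2)
jg L1: taken
edi=M[204]=21
eax=12&21=4
esi=204+4=208
ebx=4-1=3
cmp ebx, 2  (cmp 3,2)
jg L1: taken
edi=M[208]=-6
eax=4&(-6)=0
esi=208+4=212
ebx=3-1=2
cmp ebx, 2  (cmp 2,2)
jg L1: not taken
halt.
Total executed instructions: 23.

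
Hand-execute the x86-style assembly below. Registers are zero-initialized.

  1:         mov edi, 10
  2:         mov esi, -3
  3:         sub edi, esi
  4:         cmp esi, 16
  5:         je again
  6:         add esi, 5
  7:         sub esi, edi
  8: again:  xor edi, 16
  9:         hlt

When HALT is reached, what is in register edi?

29

after mov edi, 10: edi=10
after mov esi, -3: esi=-3
after sub edi, esi: edi=10-(-3)=13
cmp esi, 16  (cmp -3,16)
je again: not taken
after add esi, 5: esi=(-3)+5=2
after sub esi, edi: esi=2-13=-11
after xor edi, 16: edi=13^16=29
halt.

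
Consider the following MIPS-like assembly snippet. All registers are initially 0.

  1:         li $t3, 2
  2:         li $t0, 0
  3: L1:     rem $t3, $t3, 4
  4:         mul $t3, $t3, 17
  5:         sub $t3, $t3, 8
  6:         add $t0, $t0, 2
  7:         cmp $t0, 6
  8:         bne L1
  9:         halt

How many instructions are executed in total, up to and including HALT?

after li $t3, 2: $t3=2
after li $t0, 0: $t0=0
after rem $t3, $t3, 4: $t3=2%4=2
after mul $t3, $t3, 17: $t3=2*17=34
after sub $t3, $t3, 8: $t3=34-8=26
after add $t0, $t0, 2: $t0=0+2=2
cmp $t0, 6  (cmp 2,6)
bne L1: taken
after rem $t3, $t3, 4: $t3=26%4=2
after mul $t3, $t3, 17: $t3=2*17=34
after sub $t3, $t3, 8: $t3=34-8=26
after add $t0, $t0, 2: $t0=2+2=4
cmp $t0, 6  (cmp 4,6)
bne L1: taken
after rem $t3, $t3, 4: $t3=26%4=2
after mul $t3, $t3, 17: $t3=2*17=34
after sub $t3, $t3, 8: $t3=34-8=26
after add $t0, $t0, 2: $t0=4+2=6
cmp $t0, 6  (cmp 6,6)
bne L1: not taken
halt.
Total executed instructions: 21.

21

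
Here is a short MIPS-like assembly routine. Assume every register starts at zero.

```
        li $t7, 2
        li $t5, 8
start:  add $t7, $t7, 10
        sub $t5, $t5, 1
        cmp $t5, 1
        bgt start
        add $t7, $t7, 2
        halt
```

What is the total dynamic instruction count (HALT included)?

li $t7, 2 → $t7=2
li $t5, 8 → $t5=8
add $t7, $t7, 10 → $t7=2+10=12
sub $t5, $t5, 1 → $t5=8-1=7
cmp $t5, 1  (cmp 7,1)
bgt start: taken
add $t7, $t7, 10 → $t7=12+10=22
sub $t5, $t5, 1 → $t5=7-1=6
cmp $t5, 1  (cmp 6,1)
bgt start: taken
add $t7, $t7, 10 → $t7=22+10=32
sub $t5, $t5, 1 → $t5=6-1=5
cmp $t5, 1  (cmp 5,1)
bgt start: taken
add $t7, $t7, 10 → $t7=32+10=42
sub $t5, $t5, 1 → $t5=5-1=4
cmp $t5, 1  (cmp 4,1)
bgt start: taken
add $t7, $t7, 10 → $t7=42+10=52
sub $t5, $t5, 1 → $t5=4-1=3
cmp $t5, 1  (cmp 3,1)
bgt start: taken
add $t7, $t7, 10 → $t7=52+10=62
sub $t5, $t5, 1 → $t5=3-1=2
cmp $t5, 1  (cmp 2,1)
bgt start: taken
add $t7, $t7, 10 → $t7=62+10=72
sub $t5, $t5, 1 → $t5=2-1=1
cmp $t5, 1  (cmp 1,1)
bgt start: not taken
add $t7, $t7, 2 → $t7=72+2=74
halt.
Total executed instructions: 32.

32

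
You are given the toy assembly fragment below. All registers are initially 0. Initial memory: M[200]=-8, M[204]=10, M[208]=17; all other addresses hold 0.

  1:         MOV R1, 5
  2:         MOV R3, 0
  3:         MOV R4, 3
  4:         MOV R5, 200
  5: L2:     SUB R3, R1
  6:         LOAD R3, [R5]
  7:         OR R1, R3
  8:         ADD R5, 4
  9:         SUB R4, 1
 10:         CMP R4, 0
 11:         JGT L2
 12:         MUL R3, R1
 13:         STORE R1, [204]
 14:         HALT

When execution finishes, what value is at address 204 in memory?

-1

after MOV R1, 5: R1=5
after MOV R3, 0: R3=0
after MOV R4, 3: R4=3
after MOV R5, 200: R5=200
after SUB R3, R1: R3=0-5=-5
after LOAD R3, [R5]: R3=M[200]=-8
after OR R1, R3: R1=5|(-8)=-3
after ADD R5, 4: R5=200+4=204
after SUB R4, 1: R4=3-1=2
CMP R4, 0  (cmp 2,0)
JGT L2: taken
after SUB R3, R1: R3=(-8)-(-3)=-5
after LOAD R3, [R5]: R3=M[204]=10
after OR R1, R3: R1=(-3)|10=-1
after ADD R5, 4: R5=204+4=208
after SUB R4, 1: R4=2-1=1
CMP R4, 0  (cmp 1,0)
JGT L2: taken
after SUB R3, R1: R3=10-(-1)=11
after LOAD R3, [R5]: R3=M[208]=17
after OR R1, R3: R1=(-1)|17=-1
after ADD R5, 4: R5=208+4=212
after SUB R4, 1: R4=1-1=0
CMP R4, 0  (cmp 0,0)
JGT L2: not taken
after MUL R3, R1: R3=17*(-1)=-17
STORE R1, [204] → M[204]=-1
halt.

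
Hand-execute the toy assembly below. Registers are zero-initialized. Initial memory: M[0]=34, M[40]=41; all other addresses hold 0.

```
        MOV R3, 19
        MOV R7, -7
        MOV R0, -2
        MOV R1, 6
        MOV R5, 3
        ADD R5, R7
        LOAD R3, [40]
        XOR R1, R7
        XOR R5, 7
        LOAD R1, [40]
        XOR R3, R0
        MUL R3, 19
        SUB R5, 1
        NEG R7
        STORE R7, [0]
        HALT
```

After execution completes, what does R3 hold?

-779

MOV R3, 19 → R3=19
MOV R7, -7 → R7=-7
MOV R0, -2 → R0=-2
MOV R1, 6 → R1=6
MOV R5, 3 → R5=3
ADD R5, R7 → R5=3+(-7)=-4
LOAD R3, [40] → R3=M[40]=41
XOR R1, R7 → R1=6^(-7)=-1
XOR R5, 7 → R5=(-4)^7=-5
LOAD R1, [40] → R1=M[40]=41
XOR R3, R0 → R3=41^(-2)=-41
MUL R3, 19 → R3=(-41)*19=-779
SUB R5, 1 → R5=(-5)-1=-6
NEG R7 → R7=-(-7)=7
STORE R7, [0] → M[0]=7
halt.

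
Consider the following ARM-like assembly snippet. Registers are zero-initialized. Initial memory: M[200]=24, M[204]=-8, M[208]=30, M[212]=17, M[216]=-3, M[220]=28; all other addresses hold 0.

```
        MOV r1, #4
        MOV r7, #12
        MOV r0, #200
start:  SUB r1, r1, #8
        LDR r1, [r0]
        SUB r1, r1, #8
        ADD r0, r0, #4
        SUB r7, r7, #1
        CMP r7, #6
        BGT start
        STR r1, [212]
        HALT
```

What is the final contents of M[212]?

MOV r1, #4 → r1=4
MOV r7, #12 → r7=12
MOV r0, #200 → r0=200
SUB r1, r1, #8 → r1=4-8=-4
LDR r1, [r0] → r1=M[200]=24
SUB r1, r1, #8 → r1=24-8=16
ADD r0, r0, #4 → r0=200+4=204
SUB r7, r7, #1 → r7=12-1=11
CMP r7, #6  (cmp 11,6)
BGT start: taken
SUB r1, r1, #8 → r1=16-8=8
LDR r1, [r0] → r1=M[204]=-8
SUB r1, r1, #8 → r1=(-8)-8=-16
ADD r0, r0, #4 → r0=204+4=208
SUB r7, r7, #1 → r7=11-1=10
CMP r7, #6  (cmp 10,6)
BGT start: taken
SUB r1, r1, #8 → r1=(-16)-8=-24
LDR r1, [r0] → r1=M[208]=30
SUB r1, r1, #8 → r1=30-8=22
ADD r0, r0, #4 → r0=208+4=212
SUB r7, r7, #1 → r7=10-1=9
CMP r7, #6  (cmp 9,6)
BGT start: taken
SUB r1, r1, #8 → r1=22-8=14
LDR r1, [r0] → r1=M[212]=17
SUB r1, r1, #8 → r1=17-8=9
ADD r0, r0, #4 → r0=212+4=216
SUB r7, r7, #1 → r7=9-1=8
CMP r7, #6  (cmp 8,6)
BGT start: taken
SUB r1, r1, #8 → r1=9-8=1
LDR r1, [r0] → r1=M[216]=-3
SUB r1, r1, #8 → r1=(-3)-8=-11
ADD r0, r0, #4 → r0=216+4=220
SUB r7, r7, #1 → r7=8-1=7
CMP r7, #6  (cmp 7,6)
BGT start: taken
SUB r1, r1, #8 → r1=(-11)-8=-19
LDR r1, [r0] → r1=M[220]=28
SUB r1, r1, #8 → r1=28-8=20
ADD r0, r0, #4 → r0=220+4=224
SUB r7, r7, #1 → r7=7-1=6
CMP r7, #6  (cmp 6,6)
BGT start: not taken
STR r1, [212] → M[212]=20
halt.

20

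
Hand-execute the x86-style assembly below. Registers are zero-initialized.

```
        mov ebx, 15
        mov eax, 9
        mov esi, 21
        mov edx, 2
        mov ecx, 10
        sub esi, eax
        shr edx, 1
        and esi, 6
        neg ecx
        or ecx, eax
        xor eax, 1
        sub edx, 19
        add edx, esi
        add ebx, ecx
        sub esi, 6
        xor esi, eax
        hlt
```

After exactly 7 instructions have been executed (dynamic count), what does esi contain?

mov ebx, 15 → ebx=15
mov eax, 9 → eax=9
mov esi, 21 → esi=21
mov edx, 2 → edx=2
mov ecx, 10 → ecx=10
sub esi, eax → esi=21-9=12
shr edx, 1 → edx=2>>1=1
After step 7: esi = 12.

12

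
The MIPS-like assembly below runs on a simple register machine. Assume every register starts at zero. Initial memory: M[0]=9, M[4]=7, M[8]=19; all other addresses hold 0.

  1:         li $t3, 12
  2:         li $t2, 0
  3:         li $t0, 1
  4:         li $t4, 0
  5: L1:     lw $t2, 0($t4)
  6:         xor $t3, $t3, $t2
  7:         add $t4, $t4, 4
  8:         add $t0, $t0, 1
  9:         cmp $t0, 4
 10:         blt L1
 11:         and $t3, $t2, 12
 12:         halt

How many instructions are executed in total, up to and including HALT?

24

after li $t3, 12: $t3=12
after li $t2, 0: $t2=0
after li $t0, 1: $t0=1
after li $t4, 0: $t4=0
after lw $t2, 0($t4): $t2=M[0]=9
after xor $t3, $t3, $t2: $t3=12^9=5
after add $t4, $t4, 4: $t4=0+4=4
after add $t0, $t0, 1: $t0=1+1=2
cmp $t0, 4  (cmp 2,4)
blt L1: taken
after lw $t2, 0($t4): $t2=M[4]=7
after xor $t3, $t3, $t2: $t3=5^7=2
after add $t4, $t4, 4: $t4=4+4=8
after add $t0, $t0, 1: $t0=2+1=3
cmp $t0, 4  (cmp 3,4)
blt L1: taken
after lw $t2, 0($t4): $t2=M[8]=19
after xor $t3, $t3, $t2: $t3=2^19=17
after add $t4, $t4, 4: $t4=8+4=12
after add $t0, $t0, 1: $t0=3+1=4
cmp $t0, 4  (cmp 4,4)
blt L1: not taken
after and $t3, $t2, 12: $t3=19&12=0
halt.
Total executed instructions: 24.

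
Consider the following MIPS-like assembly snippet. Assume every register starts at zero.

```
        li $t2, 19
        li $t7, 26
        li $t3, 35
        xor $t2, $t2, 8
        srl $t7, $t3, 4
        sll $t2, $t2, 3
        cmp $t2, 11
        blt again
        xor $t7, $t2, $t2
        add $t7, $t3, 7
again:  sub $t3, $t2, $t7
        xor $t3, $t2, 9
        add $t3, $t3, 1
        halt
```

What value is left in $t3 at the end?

$t2=19
$t7=26
$t3=35
$t2=19^8=27
$t7=35>>4=2
$t2=27<<3=216
cmp $t2, 11  (cmp 216,11)
blt again: not taken
$t7=216^216=0
$t7=35+7=42
$t3=216-42=174
$t3=216^9=209
$t3=209+1=210
halt.

210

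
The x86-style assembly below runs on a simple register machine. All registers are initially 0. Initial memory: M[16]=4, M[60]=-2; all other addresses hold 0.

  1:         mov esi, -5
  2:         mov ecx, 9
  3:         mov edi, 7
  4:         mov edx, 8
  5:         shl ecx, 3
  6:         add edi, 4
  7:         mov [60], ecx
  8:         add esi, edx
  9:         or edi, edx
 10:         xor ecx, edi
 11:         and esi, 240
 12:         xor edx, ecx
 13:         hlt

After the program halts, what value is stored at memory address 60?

72

esi=-5
ecx=9
edi=7
edx=8
ecx=9<<3=72
edi=7+4=11
mov [60], ecx → M[60]=72
esi=(-5)+8=3
edi=11|8=11
ecx=72^11=67
esi=3&240=0
edx=8^67=75
halt.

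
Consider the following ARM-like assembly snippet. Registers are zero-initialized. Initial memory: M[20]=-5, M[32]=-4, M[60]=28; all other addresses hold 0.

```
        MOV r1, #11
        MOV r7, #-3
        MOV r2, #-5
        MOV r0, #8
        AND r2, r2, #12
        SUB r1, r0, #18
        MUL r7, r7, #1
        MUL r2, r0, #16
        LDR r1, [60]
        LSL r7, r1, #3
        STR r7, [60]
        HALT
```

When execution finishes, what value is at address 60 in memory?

224

r1=11
r7=-3
r2=-5
r0=8
r2=(-5)&12=8
r1=8-18=-10
r7=(-3)*1=-3
r2=8*16=128
r1=M[60]=28
r7=28<<3=224
STR r7, [60] → M[60]=224
halt.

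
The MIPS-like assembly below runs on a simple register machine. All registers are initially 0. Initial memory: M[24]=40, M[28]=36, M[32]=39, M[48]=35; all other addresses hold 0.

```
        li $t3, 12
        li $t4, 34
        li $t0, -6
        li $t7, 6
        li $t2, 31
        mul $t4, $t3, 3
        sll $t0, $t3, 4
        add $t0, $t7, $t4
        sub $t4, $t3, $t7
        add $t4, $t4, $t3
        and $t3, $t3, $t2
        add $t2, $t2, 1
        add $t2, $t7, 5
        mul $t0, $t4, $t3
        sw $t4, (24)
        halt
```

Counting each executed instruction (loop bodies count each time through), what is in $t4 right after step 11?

18

after li $t3, 12: $t3=12
after li $t4, 34: $t4=34
after li $t0, -6: $t0=-6
after li $t7, 6: $t7=6
after li $t2, 31: $t2=31
after mul $t4, $t3, 3: $t4=12*3=36
after sll $t0, $t3, 4: $t0=12<<4=192
after add $t0, $t7, $t4: $t0=6+36=42
after sub $t4, $t3, $t7: $t4=12-6=6
after add $t4, $t4, $t3: $t4=6+12=18
after and $t3, $t3, $t2: $t3=12&31=12
After step 11: $t4 = 18.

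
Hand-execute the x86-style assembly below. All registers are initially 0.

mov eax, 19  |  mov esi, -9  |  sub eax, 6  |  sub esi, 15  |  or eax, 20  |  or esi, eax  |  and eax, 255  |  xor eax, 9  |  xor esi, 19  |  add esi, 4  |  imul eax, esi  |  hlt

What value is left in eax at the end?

-280

eax=19
esi=-9
eax=19-6=13
esi=(-9)-15=-24
eax=13|20=29
esi=(-24)|29=-3
eax=29&255=29
eax=29^9=20
esi=(-3)^19=-18
esi=(-18)+4=-14
eax=20*(-14)=-280
halt.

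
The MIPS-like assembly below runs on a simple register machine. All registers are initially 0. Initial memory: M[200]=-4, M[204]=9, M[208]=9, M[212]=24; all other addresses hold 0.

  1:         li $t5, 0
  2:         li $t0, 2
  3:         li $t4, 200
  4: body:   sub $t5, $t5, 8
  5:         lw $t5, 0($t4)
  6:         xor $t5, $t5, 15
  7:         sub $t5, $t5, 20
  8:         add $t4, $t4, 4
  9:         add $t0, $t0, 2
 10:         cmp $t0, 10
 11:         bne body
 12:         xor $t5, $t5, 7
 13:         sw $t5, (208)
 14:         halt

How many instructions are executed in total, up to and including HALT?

38

after li $t5, 0: $t5=0
after li $t0, 2: $t0=2
after li $t4, 200: $t4=200
after sub $t5, $t5, 8: $t5=0-8=-8
after lw $t5, 0($t4): $t5=M[200]=-4
after xor $t5, $t5, 15: $t5=(-4)^15=-13
after sub $t5, $t5, 20: $t5=(-13)-20=-33
after add $t4, $t4, 4: $t4=200+4=204
after add $t0, $t0, 2: $t0=2+2=4
cmp $t0, 10  (cmp 4,10)
bne body: taken
after sub $t5, $t5, 8: $t5=(-33)-8=-41
after lw $t5, 0($t4): $t5=M[204]=9
after xor $t5, $t5, 15: $t5=9^15=6
after sub $t5, $t5, 20: $t5=6-20=-14
after add $t4, $t4, 4: $t4=204+4=208
after add $t0, $t0, 2: $t0=4+2=6
cmp $t0, 10  (cmp 6,10)
bne body: taken
after sub $t5, $t5, 8: $t5=(-14)-8=-22
after lw $t5, 0($t4): $t5=M[208]=9
after xor $t5, $t5, 15: $t5=9^15=6
after sub $t5, $t5, 20: $t5=6-20=-14
after add $t4, $t4, 4: $t4=208+4=212
after add $t0, $t0, 2: $t0=6+2=8
cmp $t0, 10  (cmp 8,10)
bne body: taken
after sub $t5, $t5, 8: $t5=(-14)-8=-22
after lw $t5, 0($t4): $t5=M[212]=24
after xor $t5, $t5, 15: $t5=24^15=23
after sub $t5, $t5, 20: $t5=23-20=3
after add $t4, $t4, 4: $t4=212+4=216
after add $t0, $t0, 2: $t0=8+2=10
cmp $t0, 10  (cmp 10,10)
bne body: not taken
after xor $t5, $t5, 7: $t5=3^7=4
sw $t5, (208) → M[208]=4
halt.
Total executed instructions: 38.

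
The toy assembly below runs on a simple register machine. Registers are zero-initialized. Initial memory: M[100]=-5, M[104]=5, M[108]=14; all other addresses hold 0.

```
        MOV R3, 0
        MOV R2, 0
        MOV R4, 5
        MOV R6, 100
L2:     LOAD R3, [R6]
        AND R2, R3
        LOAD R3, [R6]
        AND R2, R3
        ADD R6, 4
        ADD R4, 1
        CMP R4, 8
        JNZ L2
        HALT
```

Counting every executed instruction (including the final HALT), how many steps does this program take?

29

R3=0
R2=0
R4=5
R6=100
R3=M[100]=-5
R2=0&(-5)=0
R3=M[100]=-5
R2=0&(-5)=0
R6=100+4=104
R4=5+1=6
CMP R4, 8  (cmp 6,8)
JNZ L2: taken
R3=M[104]=5
R2=0&5=0
R3=M[104]=5
R2=0&5=0
R6=104+4=108
R4=6+1=7
CMP R4, 8  (cmp 7,8)
JNZ L2: taken
R3=M[108]=14
R2=0&14=0
R3=M[108]=14
R2=0&14=0
R6=108+4=112
R4=7+1=8
CMP R4, 8  (cmp 8,8)
JNZ L2: not taken
halt.
Total executed instructions: 29.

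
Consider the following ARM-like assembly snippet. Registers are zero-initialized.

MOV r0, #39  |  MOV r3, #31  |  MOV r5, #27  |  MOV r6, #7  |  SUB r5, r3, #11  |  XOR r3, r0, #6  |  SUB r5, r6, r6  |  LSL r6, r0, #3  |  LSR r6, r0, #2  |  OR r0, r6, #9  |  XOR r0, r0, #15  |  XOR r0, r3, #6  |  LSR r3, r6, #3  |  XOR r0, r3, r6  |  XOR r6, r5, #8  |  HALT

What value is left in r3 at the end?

1

r0=39
r3=31
r5=27
r6=7
r5=31-11=20
r3=39^6=33
r5=7-7=0
r6=39<<3=312
r6=39>>2=9
r0=9|9=9
r0=9^15=6
r0=33^6=39
r3=9>>3=1
r0=1^9=8
r6=0^8=8
halt.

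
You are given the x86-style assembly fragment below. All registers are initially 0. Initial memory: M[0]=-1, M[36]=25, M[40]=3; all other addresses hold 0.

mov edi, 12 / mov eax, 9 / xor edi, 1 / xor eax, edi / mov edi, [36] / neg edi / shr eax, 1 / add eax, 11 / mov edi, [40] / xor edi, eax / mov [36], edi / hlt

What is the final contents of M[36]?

14

edi=12
eax=9
edi=12^1=13
eax=9^13=4
edi=M[36]=25
edi=-(25)=-25
eax=4>>1=2
eax=2+11=13
edi=M[40]=3
edi=3^13=14
mov [36], edi → M[36]=14
halt.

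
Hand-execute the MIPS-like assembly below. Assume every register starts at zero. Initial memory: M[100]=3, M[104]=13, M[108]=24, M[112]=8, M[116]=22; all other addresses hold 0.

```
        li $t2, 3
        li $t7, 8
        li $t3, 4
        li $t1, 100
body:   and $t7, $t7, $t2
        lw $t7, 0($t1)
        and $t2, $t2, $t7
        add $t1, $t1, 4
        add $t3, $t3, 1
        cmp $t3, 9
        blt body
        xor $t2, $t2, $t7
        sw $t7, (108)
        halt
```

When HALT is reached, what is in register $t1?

after li $t2, 3: $t2=3
after li $t7, 8: $t7=8
after li $t3, 4: $t3=4
after li $t1, 100: $t1=100
after and $t7, $t7, $t2: $t7=8&3=0
after lw $t7, 0($t1): $t7=M[100]=3
after and $t2, $t2, $t7: $t2=3&3=3
after add $t1, $t1, 4: $t1=100+4=104
after add $t3, $t3, 1: $t3=4+1=5
cmp $t3, 9  (cmp 5,9)
blt body: taken
after and $t7, $t7, $t2: $t7=3&3=3
after lw $t7, 0($t1): $t7=M[104]=13
after and $t2, $t2, $t7: $t2=3&13=1
after add $t1, $t1, 4: $t1=104+4=108
after add $t3, $t3, 1: $t3=5+1=6
cmp $t3, 9  (cmp 6,9)
blt body: taken
after and $t7, $t7, $t2: $t7=13&1=1
after lw $t7, 0($t1): $t7=M[108]=24
after and $t2, $t2, $t7: $t2=1&24=0
after add $t1, $t1, 4: $t1=108+4=112
after add $t3, $t3, 1: $t3=6+1=7
cmp $t3, 9  (cmp 7,9)
blt body: taken
after and $t7, $t7, $t2: $t7=24&0=0
after lw $t7, 0($t1): $t7=M[112]=8
after and $t2, $t2, $t7: $t2=0&8=0
after add $t1, $t1, 4: $t1=112+4=116
after add $t3, $t3, 1: $t3=7+1=8
cmp $t3, 9  (cmp 8,9)
blt body: taken
after and $t7, $t7, $t2: $t7=8&0=0
after lw $t7, 0($t1): $t7=M[116]=22
after and $t2, $t2, $t7: $t2=0&22=0
after add $t1, $t1, 4: $t1=116+4=120
after add $t3, $t3, 1: $t3=8+1=9
cmp $t3, 9  (cmp 9,9)
blt body: not taken
after xor $t2, $t2, $t7: $t2=0^22=22
sw $t7, (108) → M[108]=22
halt.

120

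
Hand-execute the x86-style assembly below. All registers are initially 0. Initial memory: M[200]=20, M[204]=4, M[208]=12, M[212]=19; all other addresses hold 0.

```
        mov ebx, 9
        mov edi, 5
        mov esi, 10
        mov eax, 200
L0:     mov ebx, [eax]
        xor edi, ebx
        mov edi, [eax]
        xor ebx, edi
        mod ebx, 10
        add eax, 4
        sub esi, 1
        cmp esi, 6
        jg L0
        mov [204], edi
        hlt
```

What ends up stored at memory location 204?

ebx=9
edi=5
esi=10
eax=200
ebx=M[200]=20
edi=5^20=17
edi=M[200]=20
ebx=20^20=0
ebx=0%10=0
eax=200+4=204
esi=10-1=9
cmp esi, 6  (cmp 9,6)
jg L0: taken
ebx=M[204]=4
edi=20^4=16
edi=M[204]=4
ebx=4^4=0
ebx=0%10=0
eax=204+4=208
esi=9-1=8
cmp esi, 6  (cmp 8,6)
jg L0: taken
ebx=M[208]=12
edi=4^12=8
edi=M[208]=12
ebx=12^12=0
ebx=0%10=0
eax=208+4=212
esi=8-1=7
cmp esi, 6  (cmp 7,6)
jg L0: taken
ebx=M[212]=19
edi=12^19=31
edi=M[212]=19
ebx=19^19=0
ebx=0%10=0
eax=212+4=216
esi=7-1=6
cmp esi, 6  (cmp 6,6)
jg L0: not taken
mov [204], edi → M[204]=19
halt.

19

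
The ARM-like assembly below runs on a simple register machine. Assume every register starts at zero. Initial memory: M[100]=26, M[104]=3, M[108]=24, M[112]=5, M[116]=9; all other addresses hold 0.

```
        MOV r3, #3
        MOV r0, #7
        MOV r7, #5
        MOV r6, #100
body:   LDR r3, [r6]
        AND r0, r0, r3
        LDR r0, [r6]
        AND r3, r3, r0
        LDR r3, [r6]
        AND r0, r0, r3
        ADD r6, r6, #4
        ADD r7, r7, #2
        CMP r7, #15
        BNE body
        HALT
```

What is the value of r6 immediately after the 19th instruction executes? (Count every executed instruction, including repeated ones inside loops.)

104

MOV r3, #3 → r3=3
MOV r0, #7 → r0=7
MOV r7, #5 → r7=5
MOV r6, #100 → r6=100
LDR r3, [r6] → r3=M[100]=26
AND r0, r0, r3 → r0=7&26=2
LDR r0, [r6] → r0=M[100]=26
AND r3, r3, r0 → r3=26&26=26
LDR r3, [r6] → r3=M[100]=26
AND r0, r0, r3 → r0=26&26=26
ADD r6, r6, #4 → r6=100+4=104
ADD r7, r7, #2 → r7=5+2=7
CMP r7, #15  (cmp 7,15)
BNE body: taken
LDR r3, [r6] → r3=M[104]=3
AND r0, r0, r3 → r0=26&3=2
LDR r0, [r6] → r0=M[104]=3
AND r3, r3, r0 → r3=3&3=3
LDR r3, [r6] → r3=M[104]=3
After step 19: r6 = 104.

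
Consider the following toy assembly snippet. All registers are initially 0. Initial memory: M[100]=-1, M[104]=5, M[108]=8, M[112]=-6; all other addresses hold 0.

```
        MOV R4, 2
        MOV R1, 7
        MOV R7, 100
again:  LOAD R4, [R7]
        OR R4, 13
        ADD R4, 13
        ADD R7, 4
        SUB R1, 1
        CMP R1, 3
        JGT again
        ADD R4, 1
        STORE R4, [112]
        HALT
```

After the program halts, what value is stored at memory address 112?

R4=2
R1=7
R7=100
R4=M[100]=-1
R4=(-1)|13=-1
R4=(-1)+13=12
R7=100+4=104
R1=7-1=6
CMP R1, 3  (cmp 6,3)
JGT again: taken
R4=M[104]=5
R4=5|13=13
R4=13+13=26
R7=104+4=108
R1=6-1=5
CMP R1, 3  (cmp 5,3)
JGT again: taken
R4=M[108]=8
R4=8|13=13
R4=13+13=26
R7=108+4=112
R1=5-1=4
CMP R1, 3  (cmp 4,3)
JGT again: taken
R4=M[112]=-6
R4=(-6)|13=-1
R4=(-1)+13=12
R7=112+4=116
R1=4-1=3
CMP R1, 3  (cmp 3,3)
JGT again: not taken
R4=12+1=13
STORE R4, [112] → M[112]=13
halt.

13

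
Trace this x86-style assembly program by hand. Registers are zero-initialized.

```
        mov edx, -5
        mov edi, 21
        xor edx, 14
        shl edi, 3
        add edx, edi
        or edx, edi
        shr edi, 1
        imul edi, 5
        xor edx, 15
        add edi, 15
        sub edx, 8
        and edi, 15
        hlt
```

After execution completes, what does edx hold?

mov edx, -5 → edx=-5
mov edi, 21 → edi=21
xor edx, 14 → edx=(-5)^14=-11
shl edi, 3 → edi=21<<3=168
add edx, edi → edx=(-11)+168=157
or edx, edi → edx=157|168=189
shr edi, 1 → edi=168>>1=84
imul edi, 5 → edi=84*5=420
xor edx, 15 → edx=189^15=178
add edi, 15 → edi=420+15=435
sub edx, 8 → edx=178-8=170
and edi, 15 → edi=435&15=3
halt.

170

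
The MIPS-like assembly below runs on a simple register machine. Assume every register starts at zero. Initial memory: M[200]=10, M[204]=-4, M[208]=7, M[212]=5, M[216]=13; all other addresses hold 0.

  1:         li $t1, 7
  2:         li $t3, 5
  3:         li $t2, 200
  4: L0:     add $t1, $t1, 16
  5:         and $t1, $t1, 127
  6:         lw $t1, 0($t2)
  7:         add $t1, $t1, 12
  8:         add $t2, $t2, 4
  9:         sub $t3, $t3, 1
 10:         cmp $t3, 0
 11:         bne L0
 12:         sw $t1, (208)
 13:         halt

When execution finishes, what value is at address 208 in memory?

$t1=7
$t3=5
$t2=200
$t1=7+16=23
$t1=23&127=23
$t1=M[200]=10
$t1=10+12=22
$t2=200+4=204
$t3=5-1=4
cmp $t3, 0  (cmp 4,0)
bne L0: taken
$t1=22+16=38
$t1=38&127=38
$t1=M[204]=-4
$t1=(-4)+12=8
$t2=204+4=208
$t3=4-1=3
cmp $t3, 0  (cmp 3,0)
bne L0: taken
$t1=8+16=24
$t1=24&127=24
$t1=M[208]=7
$t1=7+12=19
$t2=208+4=212
$t3=3-1=2
cmp $t3, 0  (cmp 2,0)
bne L0: taken
$t1=19+16=35
$t1=35&127=35
$t1=M[212]=5
$t1=5+12=17
$t2=212+4=216
$t3=2-1=1
cmp $t3, 0  (cmp 1,0)
bne L0: taken
$t1=17+16=33
$t1=33&127=33
$t1=M[216]=13
$t1=13+12=25
$t2=216+4=220
$t3=1-1=0
cmp $t3, 0  (cmp 0,0)
bne L0: not taken
sw $t1, (208) → M[208]=25
halt.

25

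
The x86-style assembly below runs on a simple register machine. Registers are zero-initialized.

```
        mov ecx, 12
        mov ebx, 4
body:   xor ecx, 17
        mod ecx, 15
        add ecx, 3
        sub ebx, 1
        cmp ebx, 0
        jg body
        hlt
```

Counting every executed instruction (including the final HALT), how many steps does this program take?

27

ecx=12
ebx=4
ecx=12^17=29
ecx=29%15=14
ecx=14+3=17
ebx=4-1=3
cmp ebx, 0  (cmp 3,0)
jg body: taken
ecx=17^17=0
ecx=0%15=0
ecx=0+3=3
ebx=3-1=2
cmp ebx, 0  (cmp 2,0)
jg body: taken
ecx=3^17=18
ecx=18%15=3
ecx=3+3=6
ebx=2-1=1
cmp ebx, 0  (cmp 1,0)
jg body: taken
ecx=6^17=23
ecx=23%15=8
ecx=8+3=11
ebx=1-1=0
cmp ebx, 0  (cmp 0,0)
jg body: not taken
halt.
Total executed instructions: 27.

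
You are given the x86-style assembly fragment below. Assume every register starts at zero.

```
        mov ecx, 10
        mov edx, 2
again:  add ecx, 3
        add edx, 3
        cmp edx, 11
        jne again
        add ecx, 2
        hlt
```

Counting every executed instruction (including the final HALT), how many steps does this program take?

16

after mov ecx, 10: ecx=10
after mov edx, 2: edx=2
after add ecx, 3: ecx=10+3=13
after add edx, 3: edx=2+3=5
cmp edx, 11  (cmp 5,11)
jne again: taken
after add ecx, 3: ecx=13+3=16
after add edx, 3: edx=5+3=8
cmp edx, 11  (cmp 8,11)
jne again: taken
after add ecx, 3: ecx=16+3=19
after add edx, 3: edx=8+3=11
cmp edx, 11  (cmp 11,11)
jne again: not taken
after add ecx, 2: ecx=19+2=21
halt.
Total executed instructions: 16.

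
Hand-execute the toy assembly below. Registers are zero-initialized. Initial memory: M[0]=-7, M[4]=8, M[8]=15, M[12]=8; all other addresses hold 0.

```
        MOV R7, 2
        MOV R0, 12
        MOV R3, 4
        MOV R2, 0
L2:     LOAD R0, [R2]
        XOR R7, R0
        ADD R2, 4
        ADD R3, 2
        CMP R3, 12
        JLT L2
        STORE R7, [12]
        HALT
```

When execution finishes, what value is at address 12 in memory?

-12

R7=2
R0=12
R3=4
R2=0
R0=M[0]=-7
R7=2^(-7)=-5
R2=0+4=4
R3=4+2=6
CMP R3, 12  (cmp 6,12)
JLT L2: taken
R0=M[4]=8
R7=(-5)^8=-13
R2=4+4=8
R3=6+2=8
CMP R3, 12  (cmp 8,12)
JLT L2: taken
R0=M[8]=15
R7=(-13)^15=-4
R2=8+4=12
R3=8+2=10
CMP R3, 12  (cmp 10,12)
JLT L2: taken
R0=M[12]=8
R7=(-4)^8=-12
R2=12+4=16
R3=10+2=12
CMP R3, 12  (cmp 12,12)
JLT L2: not taken
STORE R7, [12] → M[12]=-12
halt.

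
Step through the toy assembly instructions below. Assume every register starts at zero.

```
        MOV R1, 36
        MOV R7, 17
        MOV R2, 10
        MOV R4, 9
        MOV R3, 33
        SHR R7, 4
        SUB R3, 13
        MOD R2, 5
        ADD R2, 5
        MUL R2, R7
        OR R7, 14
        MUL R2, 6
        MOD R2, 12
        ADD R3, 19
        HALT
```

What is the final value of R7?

15

R1=36
R7=17
R2=10
R4=9
R3=33
R7=17>>4=1
R3=33-13=20
R2=10%5=0
R2=0+5=5
R2=5*1=5
R7=1|14=15
R2=5*6=30
R2=30%12=6
R3=20+19=39
halt.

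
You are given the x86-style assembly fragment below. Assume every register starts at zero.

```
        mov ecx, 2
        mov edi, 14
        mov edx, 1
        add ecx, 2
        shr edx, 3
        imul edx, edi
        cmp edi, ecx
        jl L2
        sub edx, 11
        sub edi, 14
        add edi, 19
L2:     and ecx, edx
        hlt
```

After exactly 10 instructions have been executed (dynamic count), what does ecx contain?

4

after mov ecx, 2: ecx=2
after mov edi, 14: edi=14
after mov edx, 1: edx=1
after add ecx, 2: ecx=2+2=4
after shr edx, 3: edx=1>>3=0
after imul edx, edi: edx=0*14=0
cmp edi, ecx  (cmp 14,4)
jl L2: not taken
after sub edx, 11: edx=0-11=-11
after sub edi, 14: edi=14-14=0
After step 10: ecx = 4.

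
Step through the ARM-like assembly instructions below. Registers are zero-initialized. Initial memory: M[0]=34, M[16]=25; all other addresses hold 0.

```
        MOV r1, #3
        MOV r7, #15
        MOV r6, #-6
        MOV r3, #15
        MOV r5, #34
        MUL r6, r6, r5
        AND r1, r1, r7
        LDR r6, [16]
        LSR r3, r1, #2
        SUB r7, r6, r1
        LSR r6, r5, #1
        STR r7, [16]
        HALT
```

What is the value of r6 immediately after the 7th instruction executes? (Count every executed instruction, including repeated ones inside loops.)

-204

after MOV r1, #3: r1=3
after MOV r7, #15: r7=15
after MOV r6, #-6: r6=-6
after MOV r3, #15: r3=15
after MOV r5, #34: r5=34
after MUL r6, r6, r5: r6=(-6)*34=-204
after AND r1, r1, r7: r1=3&15=3
After step 7: r6 = -204.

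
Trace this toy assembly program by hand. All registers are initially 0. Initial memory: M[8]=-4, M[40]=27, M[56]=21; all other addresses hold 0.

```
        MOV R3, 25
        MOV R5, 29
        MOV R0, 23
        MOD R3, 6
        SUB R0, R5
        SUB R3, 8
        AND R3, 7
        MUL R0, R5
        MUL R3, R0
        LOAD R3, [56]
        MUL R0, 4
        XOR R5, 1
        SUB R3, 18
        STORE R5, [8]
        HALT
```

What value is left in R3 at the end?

R3=25
R5=29
R0=23
R3=25%6=1
R0=23-29=-6
R3=1-8=-7
R3=(-7)&7=1
R0=(-6)*29=-174
R3=1*(-174)=-174
R3=M[56]=21
R0=(-174)*4=-696
R5=29^1=28
R3=21-18=3
STORE R5, [8] → M[8]=28
halt.

3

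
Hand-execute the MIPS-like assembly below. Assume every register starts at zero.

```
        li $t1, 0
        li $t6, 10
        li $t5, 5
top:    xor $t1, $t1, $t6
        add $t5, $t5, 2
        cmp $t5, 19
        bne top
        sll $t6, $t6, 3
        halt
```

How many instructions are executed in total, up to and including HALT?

33

after li $t1, 0: $t1=0
after li $t6, 10: $t6=10
after li $t5, 5: $t5=5
after xor $t1, $t1, $t6: $t1=0^10=10
after add $t5, $t5, 2: $t5=5+2=7
cmp $t5, 19  (cmp 7,19)
bne top: taken
after xor $t1, $t1, $t6: $t1=10^10=0
after add $t5, $t5, 2: $t5=7+2=9
cmp $t5, 19  (cmp 9,19)
bne top: taken
after xor $t1, $t1, $t6: $t1=0^10=10
after add $t5, $t5, 2: $t5=9+2=11
cmp $t5, 19  (cmp 11,19)
bne top: taken
after xor $t1, $t1, $t6: $t1=10^10=0
after add $t5, $t5, 2: $t5=11+2=13
cmp $t5, 19  (cmp 13,19)
bne top: taken
after xor $t1, $t1, $t6: $t1=0^10=10
after add $t5, $t5, 2: $t5=13+2=15
cmp $t5, 19  (cmp 15,19)
bne top: taken
after xor $t1, $t1, $t6: $t1=10^10=0
after add $t5, $t5, 2: $t5=15+2=17
cmp $t5, 19  (cmp 17,19)
bne top: taken
after xor $t1, $t1, $t6: $t1=0^10=10
after add $t5, $t5, 2: $t5=17+2=19
cmp $t5, 19  (cmp 19,19)
bne top: not taken
after sll $t6, $t6, 3: $t6=10<<3=80
halt.
Total executed instructions: 33.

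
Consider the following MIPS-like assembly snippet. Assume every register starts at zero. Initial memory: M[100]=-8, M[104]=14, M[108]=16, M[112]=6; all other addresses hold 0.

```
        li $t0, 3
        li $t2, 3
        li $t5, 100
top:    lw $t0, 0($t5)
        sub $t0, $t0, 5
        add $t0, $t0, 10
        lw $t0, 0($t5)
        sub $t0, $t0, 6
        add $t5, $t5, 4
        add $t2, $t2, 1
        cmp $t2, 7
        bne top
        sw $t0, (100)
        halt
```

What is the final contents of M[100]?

li $t0, 3 → $t0=3
li $t2, 3 → $t2=3
li $t5, 100 → $t5=100
lw $t0, 0($t5) → $t0=M[100]=-8
sub $t0, $t0, 5 → $t0=(-8)-5=-13
add $t0, $t0, 10 → $t0=(-13)+10=-3
lw $t0, 0($t5) → $t0=M[100]=-8
sub $t0, $t0, 6 → $t0=(-8)-6=-14
add $t5, $t5, 4 → $t5=100+4=104
add $t2, $t2, 1 → $t2=3+1=4
cmp $t2, 7  (cmp 4,7)
bne top: taken
lw $t0, 0($t5) → $t0=M[104]=14
sub $t0, $t0, 5 → $t0=14-5=9
add $t0, $t0, 10 → $t0=9+10=19
lw $t0, 0($t5) → $t0=M[104]=14
sub $t0, $t0, 6 → $t0=14-6=8
add $t5, $t5, 4 → $t5=104+4=108
add $t2, $t2, 1 → $t2=4+1=5
cmp $t2, 7  (cmp 5,7)
bne top: taken
lw $t0, 0($t5) → $t0=M[108]=16
sub $t0, $t0, 5 → $t0=16-5=11
add $t0, $t0, 10 → $t0=11+10=21
lw $t0, 0($t5) → $t0=M[108]=16
sub $t0, $t0, 6 → $t0=16-6=10
add $t5, $t5, 4 → $t5=108+4=112
add $t2, $t2, 1 → $t2=5+1=6
cmp $t2, 7  (cmp 6,7)
bne top: taken
lw $t0, 0($t5) → $t0=M[112]=6
sub $t0, $t0, 5 → $t0=6-5=1
add $t0, $t0, 10 → $t0=1+10=11
lw $t0, 0($t5) → $t0=M[112]=6
sub $t0, $t0, 6 → $t0=6-6=0
add $t5, $t5, 4 → $t5=112+4=116
add $t2, $t2, 1 → $t2=6+1=7
cmp $t2, 7  (cmp 7,7)
bne top: not taken
sw $t0, (100) → M[100]=0
halt.

0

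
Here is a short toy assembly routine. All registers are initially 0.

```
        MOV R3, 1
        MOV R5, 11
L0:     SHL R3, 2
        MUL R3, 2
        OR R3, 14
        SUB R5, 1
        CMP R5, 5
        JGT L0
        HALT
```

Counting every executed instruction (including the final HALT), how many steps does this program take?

39

R3=1
R5=11
R3=1<<2=4
R3=4*2=8
R3=8|14=14
R5=11-1=10
CMP R5, 5  (cmp 10,5)
JGT L0: taken
R3=14<<2=56
R3=56*2=112
R3=112|14=126
R5=10-1=9
CMP R5, 5  (cmp 9,5)
JGT L0: taken
R3=126<<2=504
R3=504*2=1008
R3=1008|14=1022
R5=9-1=8
CMP R5, 5  (cmp 8,5)
JGT L0: taken
R3=1022<<2=4088
R3=4088*2=8176
R3=8176|14=8190
R5=8-1=7
CMP R5, 5  (cmp 7,5)
JGT L0: taken
R3=8190<<2=32760
R3=32760*2=65520
R3=65520|14=65534
R5=7-1=6
CMP R5, 5  (cmp 6,5)
JGT L0: taken
R3=65534<<2=262136
R3=262136*2=524272
R3=524272|14=524286
R5=6-1=5
CMP R5, 5  (cmp 5,5)
JGT L0: not taken
halt.
Total executed instructions: 39.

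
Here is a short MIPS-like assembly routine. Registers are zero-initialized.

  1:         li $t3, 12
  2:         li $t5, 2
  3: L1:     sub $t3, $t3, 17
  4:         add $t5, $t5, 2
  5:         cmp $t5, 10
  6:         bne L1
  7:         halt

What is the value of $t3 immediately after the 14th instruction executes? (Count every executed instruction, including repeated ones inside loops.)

$t3=12
$t5=2
$t3=12-17=-5
$t5=2+2=4
cmp $t5, 10  (cmp 4,10)
bne L1: taken
$t3=(-5)-17=-22
$t5=4+2=6
cmp $t5, 10  (cmp 6,10)
bne L1: taken
$t3=(-22)-17=-39
$t5=6+2=8
cmp $t5, 10  (cmp 8,10)
bne L1: taken
After step 14: $t3 = -39.

-39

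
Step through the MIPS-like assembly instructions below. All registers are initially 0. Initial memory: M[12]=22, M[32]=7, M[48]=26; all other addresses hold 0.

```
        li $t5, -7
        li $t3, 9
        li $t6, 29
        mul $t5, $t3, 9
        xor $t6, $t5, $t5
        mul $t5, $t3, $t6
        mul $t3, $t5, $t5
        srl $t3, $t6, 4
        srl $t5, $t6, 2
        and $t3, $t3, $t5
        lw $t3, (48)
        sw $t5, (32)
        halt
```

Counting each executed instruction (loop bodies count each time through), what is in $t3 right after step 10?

0

li $t5, -7 → $t5=-7
li $t3, 9 → $t3=9
li $t6, 29 → $t6=29
mul $t5, $t3, 9 → $t5=9*9=81
xor $t6, $t5, $t5 → $t6=81^81=0
mul $t5, $t3, $t6 → $t5=9*0=0
mul $t3, $t5, $t5 → $t3=0*0=0
srl $t3, $t6, 4 → $t3=0>>4=0
srl $t5, $t6, 2 → $t5=0>>2=0
and $t3, $t3, $t5 → $t3=0&0=0
After step 10: $t3 = 0.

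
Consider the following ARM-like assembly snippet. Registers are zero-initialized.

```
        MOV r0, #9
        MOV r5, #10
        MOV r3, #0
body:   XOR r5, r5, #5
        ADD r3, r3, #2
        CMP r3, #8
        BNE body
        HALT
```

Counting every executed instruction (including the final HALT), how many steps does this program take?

r0=9
r5=10
r3=0
r5=10^5=15
r3=0+2=2
CMP r3, #8  (cmp 2,8)
BNE body: taken
r5=15^5=10
r3=2+2=4
CMP r3, #8  (cmp 4,8)
BNE body: taken
r5=10^5=15
r3=4+2=6
CMP r3, #8  (cmp 6,8)
BNE body: taken
r5=15^5=10
r3=6+2=8
CMP r3, #8  (cmp 8,8)
BNE body: not taken
halt.
Total executed instructions: 20.

20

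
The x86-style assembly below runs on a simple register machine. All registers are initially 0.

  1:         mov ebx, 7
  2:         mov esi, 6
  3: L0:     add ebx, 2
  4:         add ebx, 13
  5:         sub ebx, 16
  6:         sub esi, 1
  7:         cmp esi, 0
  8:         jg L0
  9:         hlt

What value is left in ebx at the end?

mov ebx, 7 → ebx=7
mov esi, 6 → esi=6
add ebx, 2 → ebx=7+2=9
add ebx, 13 → ebx=9+13=22
sub ebx, 16 → ebx=22-16=6
sub esi, 1 → esi=6-1=5
cmp esi, 0  (cmp 5,0)
jg L0: taken
add ebx, 2 → ebx=6+2=8
add ebx, 13 → ebx=8+13=21
sub ebx, 16 → ebx=21-16=5
sub esi, 1 → esi=5-1=4
cmp esi, 0  (cmp 4,0)
jg L0: taken
add ebx, 2 → ebx=5+2=7
add ebx, 13 → ebx=7+13=20
sub ebx, 16 → ebx=20-16=4
sub esi, 1 → esi=4-1=3
cmp esi, 0  (cmp 3,0)
jg L0: taken
add ebx, 2 → ebx=4+2=6
add ebx, 13 → ebx=6+13=19
sub ebx, 16 → ebx=19-16=3
sub esi, 1 → esi=3-1=2
cmp esi, 0  (cmp 2,0)
jg L0: taken
add ebx, 2 → ebx=3+2=5
add ebx, 13 → ebx=5+13=18
sub ebx, 16 → ebx=18-16=2
sub esi, 1 → esi=2-1=1
cmp esi, 0  (cmp 1,0)
jg L0: taken
add ebx, 2 → ebx=2+2=4
add ebx, 13 → ebx=4+13=17
sub ebx, 16 → ebx=17-16=1
sub esi, 1 → esi=1-1=0
cmp esi, 0  (cmp 0,0)
jg L0: not taken
halt.

1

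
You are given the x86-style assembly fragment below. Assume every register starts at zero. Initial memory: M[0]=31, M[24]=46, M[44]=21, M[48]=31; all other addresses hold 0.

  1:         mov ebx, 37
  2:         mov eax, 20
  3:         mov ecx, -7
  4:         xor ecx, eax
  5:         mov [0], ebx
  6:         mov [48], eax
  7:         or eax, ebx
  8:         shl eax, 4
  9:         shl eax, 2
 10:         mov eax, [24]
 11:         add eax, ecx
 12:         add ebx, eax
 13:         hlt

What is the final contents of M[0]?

mov ebx, 37 → ebx=37
mov eax, 20 → eax=20
mov ecx, -7 → ecx=-7
xor ecx, eax → ecx=(-7)^20=-19
mov [0], ebx → M[0]=37
mov [48], eax → M[48]=20
or eax, ebx → eax=20|37=53
shl eax, 4 → eax=53<<4=848
shl eax, 2 → eax=848<<2=3392
mov eax, [24] → eax=M[24]=46
add eax, ecx → eax=46+(-19)=27
add ebx, eax → ebx=37+27=64
halt.

37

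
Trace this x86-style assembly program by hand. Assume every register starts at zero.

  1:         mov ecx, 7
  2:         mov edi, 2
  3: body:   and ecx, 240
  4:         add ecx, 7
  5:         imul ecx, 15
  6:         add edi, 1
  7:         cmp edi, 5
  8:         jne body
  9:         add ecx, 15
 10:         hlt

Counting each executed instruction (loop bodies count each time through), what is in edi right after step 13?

4

ecx=7
edi=2
ecx=7&240=0
ecx=0+7=7
ecx=7*15=105
edi=2+1=3
cmp edi, 5  (cmp 3,5)
jne body: taken
ecx=105&240=96
ecx=96+7=103
ecx=103*15=1545
edi=3+1=4
cmp edi, 5  (cmp 4,5)
After step 13: edi = 4.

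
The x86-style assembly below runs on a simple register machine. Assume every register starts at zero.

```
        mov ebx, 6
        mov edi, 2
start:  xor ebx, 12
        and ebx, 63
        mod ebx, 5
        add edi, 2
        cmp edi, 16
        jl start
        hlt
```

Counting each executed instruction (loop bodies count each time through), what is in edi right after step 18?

8

mov ebx, 6 → ebx=6
mov edi, 2 → edi=2
xor ebx, 12 → ebx=6^12=10
and ebx, 63 → ebx=10&63=10
mod ebx, 5 → ebx=10%5=0
add edi, 2 → edi=2+2=4
cmp edi, 16  (cmp 4,16)
jl start: taken
xor ebx, 12 → ebx=0^12=12
and ebx, 63 → ebx=12&63=12
mod ebx, 5 → ebx=12%5=2
add edi, 2 → edi=4+2=6
cmp edi, 16  (cmp 6,16)
jl start: taken
xor ebx, 12 → ebx=2^12=14
and ebx, 63 → ebx=14&63=14
mod ebx, 5 → ebx=14%5=4
add edi, 2 → edi=6+2=8
After step 18: edi = 8.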